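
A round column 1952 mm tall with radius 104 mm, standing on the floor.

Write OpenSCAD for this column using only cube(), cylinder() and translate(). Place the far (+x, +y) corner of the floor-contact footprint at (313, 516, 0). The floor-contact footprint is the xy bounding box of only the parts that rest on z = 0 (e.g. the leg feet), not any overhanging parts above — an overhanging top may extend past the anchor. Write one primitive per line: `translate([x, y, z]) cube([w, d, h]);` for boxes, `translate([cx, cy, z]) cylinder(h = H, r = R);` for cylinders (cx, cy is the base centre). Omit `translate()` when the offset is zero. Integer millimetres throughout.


translate([209, 412, 0]) cylinder(h = 1952, r = 104);


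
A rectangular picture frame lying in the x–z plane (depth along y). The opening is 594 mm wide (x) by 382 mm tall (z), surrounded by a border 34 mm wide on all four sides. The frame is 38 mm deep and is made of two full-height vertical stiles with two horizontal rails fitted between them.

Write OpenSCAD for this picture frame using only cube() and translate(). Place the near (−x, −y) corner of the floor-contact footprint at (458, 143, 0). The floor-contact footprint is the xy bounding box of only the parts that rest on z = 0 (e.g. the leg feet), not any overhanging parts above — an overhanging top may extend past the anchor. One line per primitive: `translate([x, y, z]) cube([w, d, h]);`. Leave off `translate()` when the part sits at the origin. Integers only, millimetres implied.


translate([458, 143, 0]) cube([34, 38, 450]);
translate([1086, 143, 0]) cube([34, 38, 450]);
translate([492, 143, 0]) cube([594, 38, 34]);
translate([492, 143, 416]) cube([594, 38, 34]);


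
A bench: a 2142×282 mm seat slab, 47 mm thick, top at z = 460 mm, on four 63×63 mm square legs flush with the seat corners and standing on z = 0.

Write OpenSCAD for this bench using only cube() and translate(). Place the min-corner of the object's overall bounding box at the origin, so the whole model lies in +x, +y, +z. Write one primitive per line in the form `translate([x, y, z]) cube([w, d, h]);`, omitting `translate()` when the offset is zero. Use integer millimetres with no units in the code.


translate([0, 0, 413]) cube([2142, 282, 47]);
cube([63, 63, 413]);
translate([0, 219, 0]) cube([63, 63, 413]);
translate([2079, 0, 0]) cube([63, 63, 413]);
translate([2079, 219, 0]) cube([63, 63, 413]);


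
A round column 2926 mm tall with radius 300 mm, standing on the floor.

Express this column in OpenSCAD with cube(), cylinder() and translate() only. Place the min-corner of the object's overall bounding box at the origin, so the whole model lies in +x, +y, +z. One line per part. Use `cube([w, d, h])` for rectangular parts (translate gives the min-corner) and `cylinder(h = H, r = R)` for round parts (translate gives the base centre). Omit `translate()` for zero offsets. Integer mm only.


translate([300, 300, 0]) cylinder(h = 2926, r = 300);


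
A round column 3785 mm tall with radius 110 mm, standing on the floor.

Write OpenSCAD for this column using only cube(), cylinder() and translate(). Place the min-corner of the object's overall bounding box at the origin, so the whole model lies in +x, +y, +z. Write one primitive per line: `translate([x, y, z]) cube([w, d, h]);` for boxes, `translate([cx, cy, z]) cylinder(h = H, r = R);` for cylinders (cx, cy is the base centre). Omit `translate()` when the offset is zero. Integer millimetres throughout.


translate([110, 110, 0]) cylinder(h = 3785, r = 110);


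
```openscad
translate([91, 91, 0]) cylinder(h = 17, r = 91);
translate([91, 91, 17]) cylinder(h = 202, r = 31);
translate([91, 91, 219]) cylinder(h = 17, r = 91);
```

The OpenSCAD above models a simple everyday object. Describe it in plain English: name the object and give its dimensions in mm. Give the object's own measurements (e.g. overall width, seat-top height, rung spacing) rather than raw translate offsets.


A spool: two coaxial disc flanges of radius 91 mm and thickness 17 mm, joined by a core cylinder of radius 31 mm and height 202 mm. The lower flange rests on z = 0 and the three cylinders share a vertical axis.


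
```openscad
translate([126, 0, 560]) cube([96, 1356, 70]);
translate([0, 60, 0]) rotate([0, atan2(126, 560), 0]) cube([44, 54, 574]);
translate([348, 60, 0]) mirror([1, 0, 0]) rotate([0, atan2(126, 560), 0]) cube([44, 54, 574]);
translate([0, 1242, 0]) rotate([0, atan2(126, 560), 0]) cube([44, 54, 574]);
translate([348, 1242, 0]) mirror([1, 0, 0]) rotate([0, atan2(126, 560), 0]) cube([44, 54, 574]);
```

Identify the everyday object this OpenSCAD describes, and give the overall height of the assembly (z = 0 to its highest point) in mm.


A sawhorse. The overall height is 630 mm.

A beam across two mirrored pairs of raked legs — a sawhorse. The beam's underside is at z = 560 (matching the legs' vertical rise in atan2(126, 560)) and the beam is 70 mm tall, so its top is at 560 + 70 = 630 mm. The raked legs top out at the beam's underside, so that is the highest point.


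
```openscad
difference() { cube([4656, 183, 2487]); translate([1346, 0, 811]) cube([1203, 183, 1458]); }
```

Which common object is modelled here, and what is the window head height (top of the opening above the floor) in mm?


A wall with a window opening. The window head height is 2269 mm.

A wall with a rectangular opening subtracted — a window. Sill at z = 811, opening 1458 mm tall, so the head is at 811 + 1458 = 2269 mm.


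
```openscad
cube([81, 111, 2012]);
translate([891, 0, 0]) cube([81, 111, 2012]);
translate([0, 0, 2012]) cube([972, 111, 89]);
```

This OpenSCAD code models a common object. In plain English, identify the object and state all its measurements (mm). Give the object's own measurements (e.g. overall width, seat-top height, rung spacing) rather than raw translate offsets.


A door frame. The clear opening is 810 mm wide and 2012 mm high. Two 81 mm wide jambs, 111 mm deep, stand either side of the opening from the floor to the top of the opening. A 89 mm thick head sits across the top of both jambs, spanning the full outside width of the frame.


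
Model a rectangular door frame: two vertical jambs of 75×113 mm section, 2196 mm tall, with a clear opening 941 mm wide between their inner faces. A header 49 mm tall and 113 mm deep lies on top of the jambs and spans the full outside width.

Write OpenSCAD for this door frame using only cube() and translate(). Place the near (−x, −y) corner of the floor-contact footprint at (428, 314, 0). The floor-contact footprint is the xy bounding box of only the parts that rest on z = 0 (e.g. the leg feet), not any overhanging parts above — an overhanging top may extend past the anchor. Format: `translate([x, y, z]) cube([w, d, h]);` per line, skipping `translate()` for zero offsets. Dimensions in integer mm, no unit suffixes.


translate([428, 314, 0]) cube([75, 113, 2196]);
translate([1444, 314, 0]) cube([75, 113, 2196]);
translate([428, 314, 2196]) cube([1091, 113, 49]);


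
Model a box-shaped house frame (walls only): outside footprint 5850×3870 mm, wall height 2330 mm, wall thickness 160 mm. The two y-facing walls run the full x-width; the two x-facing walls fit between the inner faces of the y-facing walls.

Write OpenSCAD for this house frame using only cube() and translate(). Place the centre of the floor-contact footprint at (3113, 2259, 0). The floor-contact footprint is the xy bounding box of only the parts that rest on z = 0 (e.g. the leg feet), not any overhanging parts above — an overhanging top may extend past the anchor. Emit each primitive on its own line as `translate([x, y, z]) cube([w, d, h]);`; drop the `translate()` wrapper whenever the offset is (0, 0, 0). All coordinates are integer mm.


translate([188, 324, 0]) cube([5850, 160, 2330]);
translate([188, 4034, 0]) cube([5850, 160, 2330]);
translate([188, 484, 0]) cube([160, 3550, 2330]);
translate([5878, 484, 0]) cube([160, 3550, 2330]);


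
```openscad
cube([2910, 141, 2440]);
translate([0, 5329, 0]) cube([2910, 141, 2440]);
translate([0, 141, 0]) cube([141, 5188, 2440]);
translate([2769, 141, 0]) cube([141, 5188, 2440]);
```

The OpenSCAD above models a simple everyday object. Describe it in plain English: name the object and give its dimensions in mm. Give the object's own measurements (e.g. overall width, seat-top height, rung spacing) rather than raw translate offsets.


The wall frame of a small rectangular building: four walls, each 2440 mm tall and 141 mm thick, enclosing a footprint 2910 mm (x) by 5470 mm (y) outside-to-outside, with no floor or roof. The front and back walls (the −y and +y sides) span the full width; the two side walls fit between them.


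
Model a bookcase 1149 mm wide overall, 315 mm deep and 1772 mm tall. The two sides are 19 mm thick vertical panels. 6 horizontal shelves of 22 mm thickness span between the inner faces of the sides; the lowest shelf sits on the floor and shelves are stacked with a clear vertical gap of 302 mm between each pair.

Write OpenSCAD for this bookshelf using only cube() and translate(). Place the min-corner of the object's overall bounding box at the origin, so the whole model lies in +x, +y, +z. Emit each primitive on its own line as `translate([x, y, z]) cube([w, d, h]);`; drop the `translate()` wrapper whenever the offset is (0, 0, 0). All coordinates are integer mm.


cube([19, 315, 1772]);
translate([1130, 0, 0]) cube([19, 315, 1772]);
translate([19, 0, 0]) cube([1111, 315, 22]);
translate([19, 0, 324]) cube([1111, 315, 22]);
translate([19, 0, 648]) cube([1111, 315, 22]);
translate([19, 0, 972]) cube([1111, 315, 22]);
translate([19, 0, 1296]) cube([1111, 315, 22]);
translate([19, 0, 1620]) cube([1111, 315, 22]);


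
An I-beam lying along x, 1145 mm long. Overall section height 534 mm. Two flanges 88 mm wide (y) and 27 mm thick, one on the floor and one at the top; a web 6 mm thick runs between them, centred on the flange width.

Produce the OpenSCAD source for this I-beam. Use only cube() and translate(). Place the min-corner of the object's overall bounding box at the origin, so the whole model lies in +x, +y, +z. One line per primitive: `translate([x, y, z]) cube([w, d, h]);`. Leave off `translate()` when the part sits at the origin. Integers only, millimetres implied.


cube([1145, 88, 27]);
translate([0, 41, 27]) cube([1145, 6, 480]);
translate([0, 0, 507]) cube([1145, 88, 27]);


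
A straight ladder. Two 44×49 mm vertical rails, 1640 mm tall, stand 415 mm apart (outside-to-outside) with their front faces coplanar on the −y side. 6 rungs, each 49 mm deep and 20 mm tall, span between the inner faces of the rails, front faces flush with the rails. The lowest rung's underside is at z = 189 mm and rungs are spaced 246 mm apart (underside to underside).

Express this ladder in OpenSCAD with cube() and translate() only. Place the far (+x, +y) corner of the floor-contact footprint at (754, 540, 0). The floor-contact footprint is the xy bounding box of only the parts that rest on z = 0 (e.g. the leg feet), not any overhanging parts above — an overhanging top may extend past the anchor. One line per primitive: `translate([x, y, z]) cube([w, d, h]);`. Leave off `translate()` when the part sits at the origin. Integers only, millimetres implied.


translate([339, 491, 0]) cube([44, 49, 1640]);
translate([710, 491, 0]) cube([44, 49, 1640]);
translate([383, 491, 189]) cube([327, 49, 20]);
translate([383, 491, 435]) cube([327, 49, 20]);
translate([383, 491, 681]) cube([327, 49, 20]);
translate([383, 491, 927]) cube([327, 49, 20]);
translate([383, 491, 1173]) cube([327, 49, 20]);
translate([383, 491, 1419]) cube([327, 49, 20]);


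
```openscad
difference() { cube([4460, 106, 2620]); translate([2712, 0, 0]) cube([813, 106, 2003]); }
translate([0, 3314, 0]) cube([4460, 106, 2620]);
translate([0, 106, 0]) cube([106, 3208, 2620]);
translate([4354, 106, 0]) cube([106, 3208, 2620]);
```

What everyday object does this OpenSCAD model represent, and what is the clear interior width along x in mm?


A single room. The interior width is 4248 mm.

Four walls enclosing a rectangle with a door in the front wall — a room. Outside width 4460 minus two 106 mm walls gives 4248 mm.


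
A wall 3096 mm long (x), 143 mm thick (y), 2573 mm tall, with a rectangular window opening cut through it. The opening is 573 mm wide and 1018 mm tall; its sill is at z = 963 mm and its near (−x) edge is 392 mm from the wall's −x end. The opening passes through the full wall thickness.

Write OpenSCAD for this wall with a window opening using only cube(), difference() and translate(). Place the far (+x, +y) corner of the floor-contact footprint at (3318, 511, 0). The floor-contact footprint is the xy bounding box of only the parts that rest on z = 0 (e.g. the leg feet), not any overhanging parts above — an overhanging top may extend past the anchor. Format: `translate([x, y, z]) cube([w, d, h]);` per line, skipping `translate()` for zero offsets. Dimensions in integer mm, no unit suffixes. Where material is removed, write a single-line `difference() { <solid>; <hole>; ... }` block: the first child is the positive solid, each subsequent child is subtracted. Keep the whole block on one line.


difference() { translate([222, 368, 0]) cube([3096, 143, 2573]); translate([614, 368, 963]) cube([573, 143, 1018]); }


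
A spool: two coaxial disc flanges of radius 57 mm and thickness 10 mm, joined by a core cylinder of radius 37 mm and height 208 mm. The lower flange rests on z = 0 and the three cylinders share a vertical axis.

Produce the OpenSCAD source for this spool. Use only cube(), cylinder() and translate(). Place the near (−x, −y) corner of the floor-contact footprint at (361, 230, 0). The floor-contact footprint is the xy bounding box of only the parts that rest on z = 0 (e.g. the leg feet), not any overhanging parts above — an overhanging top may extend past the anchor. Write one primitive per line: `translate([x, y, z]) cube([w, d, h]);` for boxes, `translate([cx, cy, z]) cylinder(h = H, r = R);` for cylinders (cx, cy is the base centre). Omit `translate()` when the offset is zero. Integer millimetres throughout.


translate([418, 287, 0]) cylinder(h = 10, r = 57);
translate([418, 287, 10]) cylinder(h = 208, r = 37);
translate([418, 287, 218]) cylinder(h = 10, r = 57);


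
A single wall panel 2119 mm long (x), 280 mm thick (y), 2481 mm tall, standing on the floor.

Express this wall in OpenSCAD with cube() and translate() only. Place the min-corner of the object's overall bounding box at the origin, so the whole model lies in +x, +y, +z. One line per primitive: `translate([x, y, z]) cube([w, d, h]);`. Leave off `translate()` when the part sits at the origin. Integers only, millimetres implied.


cube([2119, 280, 2481]);


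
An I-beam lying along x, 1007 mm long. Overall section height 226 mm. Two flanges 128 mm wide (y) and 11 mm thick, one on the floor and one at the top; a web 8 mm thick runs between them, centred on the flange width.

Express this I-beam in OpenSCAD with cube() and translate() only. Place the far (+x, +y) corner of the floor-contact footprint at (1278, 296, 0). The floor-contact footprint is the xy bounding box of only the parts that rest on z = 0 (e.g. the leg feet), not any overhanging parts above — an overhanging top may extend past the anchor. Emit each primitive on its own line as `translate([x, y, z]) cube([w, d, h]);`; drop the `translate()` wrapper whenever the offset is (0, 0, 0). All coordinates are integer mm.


translate([271, 168, 0]) cube([1007, 128, 11]);
translate([271, 228, 11]) cube([1007, 8, 204]);
translate([271, 168, 215]) cube([1007, 128, 11]);


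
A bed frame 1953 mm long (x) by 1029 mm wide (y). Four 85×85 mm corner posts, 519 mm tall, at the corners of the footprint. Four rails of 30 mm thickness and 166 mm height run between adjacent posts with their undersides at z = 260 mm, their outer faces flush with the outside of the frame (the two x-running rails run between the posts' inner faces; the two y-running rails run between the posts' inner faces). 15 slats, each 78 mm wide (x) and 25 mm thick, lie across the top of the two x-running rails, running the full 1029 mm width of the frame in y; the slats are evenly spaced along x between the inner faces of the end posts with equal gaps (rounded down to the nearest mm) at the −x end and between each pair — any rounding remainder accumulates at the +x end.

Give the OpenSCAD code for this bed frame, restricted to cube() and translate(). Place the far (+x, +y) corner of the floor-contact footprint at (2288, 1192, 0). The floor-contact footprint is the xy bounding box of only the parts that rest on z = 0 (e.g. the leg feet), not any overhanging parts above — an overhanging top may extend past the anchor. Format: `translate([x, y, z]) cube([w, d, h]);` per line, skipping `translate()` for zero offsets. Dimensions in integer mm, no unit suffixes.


// slat z = rail_z + rail_h = 260 + 166 = 426
// slat gap = ⌊(1783 − 15·78) / 16⌋ = 38
translate([335, 163, 0]) cube([85, 85, 519]);
translate([335, 1107, 0]) cube([85, 85, 519]);
translate([2203, 163, 0]) cube([85, 85, 519]);
translate([2203, 1107, 0]) cube([85, 85, 519]);
translate([420, 163, 260]) cube([1783, 30, 166]);
translate([420, 1162, 260]) cube([1783, 30, 166]);
translate([335, 248, 260]) cube([30, 859, 166]);
translate([2258, 248, 260]) cube([30, 859, 166]);
translate([458, 163, 426]) cube([78, 1029, 25]);
translate([574, 163, 426]) cube([78, 1029, 25]);
translate([690, 163, 426]) cube([78, 1029, 25]);
translate([806, 163, 426]) cube([78, 1029, 25]);
translate([922, 163, 426]) cube([78, 1029, 25]);
translate([1038, 163, 426]) cube([78, 1029, 25]);
translate([1154, 163, 426]) cube([78, 1029, 25]);
translate([1270, 163, 426]) cube([78, 1029, 25]);
translate([1386, 163, 426]) cube([78, 1029, 25]);
translate([1502, 163, 426]) cube([78, 1029, 25]);
translate([1618, 163, 426]) cube([78, 1029, 25]);
translate([1734, 163, 426]) cube([78, 1029, 25]);
translate([1850, 163, 426]) cube([78, 1029, 25]);
translate([1966, 163, 426]) cube([78, 1029, 25]);
translate([2082, 163, 426]) cube([78, 1029, 25]);


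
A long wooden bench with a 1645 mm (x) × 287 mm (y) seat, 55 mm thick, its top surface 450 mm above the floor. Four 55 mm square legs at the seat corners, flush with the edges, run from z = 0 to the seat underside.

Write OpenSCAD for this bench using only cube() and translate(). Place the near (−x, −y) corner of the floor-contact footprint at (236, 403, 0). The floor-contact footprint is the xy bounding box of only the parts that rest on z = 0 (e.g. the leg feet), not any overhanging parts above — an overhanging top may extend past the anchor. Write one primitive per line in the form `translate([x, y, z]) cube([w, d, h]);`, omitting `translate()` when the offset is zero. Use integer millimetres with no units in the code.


translate([236, 403, 395]) cube([1645, 287, 55]);
translate([236, 403, 0]) cube([55, 55, 395]);
translate([236, 635, 0]) cube([55, 55, 395]);
translate([1826, 403, 0]) cube([55, 55, 395]);
translate([1826, 635, 0]) cube([55, 55, 395]);


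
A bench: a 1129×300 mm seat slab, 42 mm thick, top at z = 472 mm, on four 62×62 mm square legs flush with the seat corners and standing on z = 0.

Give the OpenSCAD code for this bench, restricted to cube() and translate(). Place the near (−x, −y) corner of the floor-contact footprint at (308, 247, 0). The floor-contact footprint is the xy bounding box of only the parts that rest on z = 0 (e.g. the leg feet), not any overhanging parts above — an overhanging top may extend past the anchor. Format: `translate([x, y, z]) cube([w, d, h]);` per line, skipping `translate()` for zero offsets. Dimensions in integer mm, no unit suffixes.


translate([308, 247, 430]) cube([1129, 300, 42]);
translate([308, 247, 0]) cube([62, 62, 430]);
translate([308, 485, 0]) cube([62, 62, 430]);
translate([1375, 247, 0]) cube([62, 62, 430]);
translate([1375, 485, 0]) cube([62, 62, 430]);


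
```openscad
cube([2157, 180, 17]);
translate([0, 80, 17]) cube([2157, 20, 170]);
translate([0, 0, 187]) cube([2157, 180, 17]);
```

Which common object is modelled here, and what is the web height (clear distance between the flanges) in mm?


An I-beam. The web height is 170 mm.

Two wide flanges with a thin centred web — an I-beam. Overall 204 mm minus two 17 mm flanges gives a web of 204 − 2·17 = 170 mm.


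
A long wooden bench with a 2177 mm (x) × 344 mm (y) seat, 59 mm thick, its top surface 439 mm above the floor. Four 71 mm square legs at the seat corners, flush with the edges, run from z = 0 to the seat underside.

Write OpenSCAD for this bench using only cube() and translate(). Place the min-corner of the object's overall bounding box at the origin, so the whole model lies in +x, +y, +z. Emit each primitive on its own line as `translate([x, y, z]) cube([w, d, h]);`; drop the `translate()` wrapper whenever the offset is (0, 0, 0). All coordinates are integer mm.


translate([0, 0, 380]) cube([2177, 344, 59]);
cube([71, 71, 380]);
translate([0, 273, 0]) cube([71, 71, 380]);
translate([2106, 0, 0]) cube([71, 71, 380]);
translate([2106, 273, 0]) cube([71, 71, 380]);


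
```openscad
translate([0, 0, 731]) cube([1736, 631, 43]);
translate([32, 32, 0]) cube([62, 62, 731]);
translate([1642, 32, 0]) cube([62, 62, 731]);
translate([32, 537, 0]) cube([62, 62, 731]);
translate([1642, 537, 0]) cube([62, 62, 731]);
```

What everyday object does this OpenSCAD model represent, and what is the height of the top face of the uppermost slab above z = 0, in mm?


A table. The table height is 774 mm.

A 1736×631×43 slab sits at z = 731 on four 62 mm square posts — a table. The top surface is at 731 + 43 = 774 mm.


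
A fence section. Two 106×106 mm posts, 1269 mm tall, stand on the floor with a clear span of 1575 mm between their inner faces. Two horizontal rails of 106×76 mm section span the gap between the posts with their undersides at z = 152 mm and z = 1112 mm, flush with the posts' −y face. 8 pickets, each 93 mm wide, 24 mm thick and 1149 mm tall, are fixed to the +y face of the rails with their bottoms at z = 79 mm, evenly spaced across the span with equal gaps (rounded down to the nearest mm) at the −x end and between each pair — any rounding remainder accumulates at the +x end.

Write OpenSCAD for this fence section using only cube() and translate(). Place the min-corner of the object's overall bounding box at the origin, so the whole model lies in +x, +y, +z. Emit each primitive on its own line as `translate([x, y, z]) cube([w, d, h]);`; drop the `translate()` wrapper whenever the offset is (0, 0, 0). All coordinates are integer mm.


cube([106, 106, 1269]);
translate([1681, 0, 0]) cube([106, 106, 1269]);
translate([106, 0, 152]) cube([1575, 106, 76]);
translate([106, 0, 1112]) cube([1575, 106, 76]);
translate([198, 106, 79]) cube([93, 24, 1149]);
translate([383, 106, 79]) cube([93, 24, 1149]);
translate([568, 106, 79]) cube([93, 24, 1149]);
translate([753, 106, 79]) cube([93, 24, 1149]);
translate([938, 106, 79]) cube([93, 24, 1149]);
translate([1123, 106, 79]) cube([93, 24, 1149]);
translate([1308, 106, 79]) cube([93, 24, 1149]);
translate([1493, 106, 79]) cube([93, 24, 1149]);


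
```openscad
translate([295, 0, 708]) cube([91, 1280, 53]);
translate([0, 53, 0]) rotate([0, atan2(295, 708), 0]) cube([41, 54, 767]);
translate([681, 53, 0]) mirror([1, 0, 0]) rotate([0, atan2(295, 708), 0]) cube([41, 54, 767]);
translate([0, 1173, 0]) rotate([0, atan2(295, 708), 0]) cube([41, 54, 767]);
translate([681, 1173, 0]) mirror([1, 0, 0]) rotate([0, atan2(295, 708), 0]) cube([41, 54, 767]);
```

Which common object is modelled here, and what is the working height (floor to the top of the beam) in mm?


A sawhorse. The overall height is 761 mm.

A beam across two mirrored pairs of raked legs — a sawhorse. The beam's underside is at z = 708 (matching the legs' vertical rise in atan2(295, 708)) and the beam is 53 mm tall, so its top is at 708 + 53 = 761 mm. The raked legs top out at the beam's underside, so that is the highest point.


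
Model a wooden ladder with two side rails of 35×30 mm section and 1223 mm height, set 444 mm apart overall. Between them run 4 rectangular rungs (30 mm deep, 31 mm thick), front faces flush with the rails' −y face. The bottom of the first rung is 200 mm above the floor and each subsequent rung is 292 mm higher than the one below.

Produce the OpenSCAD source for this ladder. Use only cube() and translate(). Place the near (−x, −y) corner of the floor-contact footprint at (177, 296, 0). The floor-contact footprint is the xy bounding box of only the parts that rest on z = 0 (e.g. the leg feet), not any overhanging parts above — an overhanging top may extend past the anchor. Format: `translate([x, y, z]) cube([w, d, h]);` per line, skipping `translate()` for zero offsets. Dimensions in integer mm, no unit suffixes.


// rung span = 444 - 2*35 = 374
// rung[k] z = 200 + k*292
translate([177, 296, 0]) cube([35, 30, 1223]);
translate([586, 296, 0]) cube([35, 30, 1223]);
translate([212, 296, 200]) cube([374, 30, 31]);
translate([212, 296, 492]) cube([374, 30, 31]);
translate([212, 296, 784]) cube([374, 30, 31]);
translate([212, 296, 1076]) cube([374, 30, 31]);


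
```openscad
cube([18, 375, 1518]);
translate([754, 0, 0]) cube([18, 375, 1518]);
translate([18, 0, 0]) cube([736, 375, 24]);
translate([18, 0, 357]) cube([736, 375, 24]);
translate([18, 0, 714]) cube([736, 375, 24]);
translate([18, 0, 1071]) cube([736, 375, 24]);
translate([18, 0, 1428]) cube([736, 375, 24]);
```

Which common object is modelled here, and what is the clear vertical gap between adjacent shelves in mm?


A bookshelf. The clear shelf gap is 333 mm.

Two tall side panels with 5 horizontal boards between them — a bookshelf. The first two shelf undersides are at z = 0 and z = 357; with shelf thickness 24, the clear gap is 357 − 0 − 24 = 333 mm.


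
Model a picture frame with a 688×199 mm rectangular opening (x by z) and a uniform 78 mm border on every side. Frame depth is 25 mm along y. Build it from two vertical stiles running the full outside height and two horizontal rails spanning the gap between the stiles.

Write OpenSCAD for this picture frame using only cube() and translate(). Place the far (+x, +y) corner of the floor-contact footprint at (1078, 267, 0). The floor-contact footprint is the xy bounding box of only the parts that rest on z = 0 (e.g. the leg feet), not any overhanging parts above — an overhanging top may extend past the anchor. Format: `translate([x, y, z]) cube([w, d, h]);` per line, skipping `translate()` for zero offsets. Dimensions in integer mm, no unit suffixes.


translate([234, 242, 0]) cube([78, 25, 355]);
translate([1000, 242, 0]) cube([78, 25, 355]);
translate([312, 242, 0]) cube([688, 25, 78]);
translate([312, 242, 277]) cube([688, 25, 78]);


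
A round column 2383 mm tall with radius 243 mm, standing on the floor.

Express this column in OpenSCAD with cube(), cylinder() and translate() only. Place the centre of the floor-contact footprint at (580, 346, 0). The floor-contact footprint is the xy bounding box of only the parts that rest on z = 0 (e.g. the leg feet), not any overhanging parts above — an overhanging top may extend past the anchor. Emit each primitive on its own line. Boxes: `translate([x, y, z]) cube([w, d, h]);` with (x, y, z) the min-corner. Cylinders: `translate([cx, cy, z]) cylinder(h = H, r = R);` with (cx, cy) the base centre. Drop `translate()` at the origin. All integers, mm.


translate([580, 346, 0]) cylinder(h = 2383, r = 243);


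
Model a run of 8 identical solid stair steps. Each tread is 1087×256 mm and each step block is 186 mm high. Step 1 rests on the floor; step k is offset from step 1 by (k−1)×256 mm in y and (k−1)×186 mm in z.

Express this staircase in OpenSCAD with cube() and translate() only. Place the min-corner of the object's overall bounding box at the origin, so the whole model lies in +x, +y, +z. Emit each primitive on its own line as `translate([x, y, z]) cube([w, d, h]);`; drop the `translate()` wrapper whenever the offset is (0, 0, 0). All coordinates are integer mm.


cube([1087, 256, 186]);
translate([0, 256, 186]) cube([1087, 256, 186]);
translate([0, 512, 372]) cube([1087, 256, 186]);
translate([0, 768, 558]) cube([1087, 256, 186]);
translate([0, 1024, 744]) cube([1087, 256, 186]);
translate([0, 1280, 930]) cube([1087, 256, 186]);
translate([0, 1536, 1116]) cube([1087, 256, 186]);
translate([0, 1792, 1302]) cube([1087, 256, 186]);


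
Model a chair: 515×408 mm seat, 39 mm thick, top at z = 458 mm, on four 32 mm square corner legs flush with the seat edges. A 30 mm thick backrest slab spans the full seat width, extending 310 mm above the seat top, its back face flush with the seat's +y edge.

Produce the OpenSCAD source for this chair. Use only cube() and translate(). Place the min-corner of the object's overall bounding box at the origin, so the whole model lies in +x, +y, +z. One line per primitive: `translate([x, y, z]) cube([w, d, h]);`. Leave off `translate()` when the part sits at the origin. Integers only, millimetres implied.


// leg_h = 458 - 39 = 419
translate([0, 0, 419]) cube([515, 408, 39]);
cube([32, 32, 419]);
translate([483, 0, 0]) cube([32, 32, 419]);
translate([0, 376, 0]) cube([32, 32, 419]);
translate([483, 376, 0]) cube([32, 32, 419]);
translate([0, 378, 458]) cube([515, 30, 310]);


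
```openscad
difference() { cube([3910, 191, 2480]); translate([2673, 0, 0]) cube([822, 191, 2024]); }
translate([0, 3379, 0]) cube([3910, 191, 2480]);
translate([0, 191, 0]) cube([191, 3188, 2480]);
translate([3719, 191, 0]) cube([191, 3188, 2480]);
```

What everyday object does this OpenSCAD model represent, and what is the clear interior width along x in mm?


A single room. The interior width is 3528 mm.

Four walls enclosing a rectangle with a door in the front wall — a room. Outside width 3910 minus two 191 mm walls gives 3528 mm.


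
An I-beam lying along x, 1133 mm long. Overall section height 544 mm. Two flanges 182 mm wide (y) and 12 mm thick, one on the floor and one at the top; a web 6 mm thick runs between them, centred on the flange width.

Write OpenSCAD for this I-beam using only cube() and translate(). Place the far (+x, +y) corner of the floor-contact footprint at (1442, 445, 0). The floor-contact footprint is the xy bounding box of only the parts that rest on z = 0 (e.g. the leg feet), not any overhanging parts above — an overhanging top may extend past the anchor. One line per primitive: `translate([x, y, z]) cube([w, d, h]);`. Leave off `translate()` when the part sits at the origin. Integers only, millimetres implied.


translate([309, 263, 0]) cube([1133, 182, 12]);
translate([309, 351, 12]) cube([1133, 6, 520]);
translate([309, 263, 532]) cube([1133, 182, 12]);


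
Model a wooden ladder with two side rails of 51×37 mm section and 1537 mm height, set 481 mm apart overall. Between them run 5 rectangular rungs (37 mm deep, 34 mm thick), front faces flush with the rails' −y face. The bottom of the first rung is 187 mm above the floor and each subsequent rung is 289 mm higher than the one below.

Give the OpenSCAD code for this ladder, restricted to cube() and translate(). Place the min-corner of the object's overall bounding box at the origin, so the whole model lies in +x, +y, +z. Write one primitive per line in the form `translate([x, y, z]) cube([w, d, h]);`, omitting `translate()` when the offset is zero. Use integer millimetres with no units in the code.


cube([51, 37, 1537]);
translate([430, 0, 0]) cube([51, 37, 1537]);
translate([51, 0, 187]) cube([379, 37, 34]);
translate([51, 0, 476]) cube([379, 37, 34]);
translate([51, 0, 765]) cube([379, 37, 34]);
translate([51, 0, 1054]) cube([379, 37, 34]);
translate([51, 0, 1343]) cube([379, 37, 34]);


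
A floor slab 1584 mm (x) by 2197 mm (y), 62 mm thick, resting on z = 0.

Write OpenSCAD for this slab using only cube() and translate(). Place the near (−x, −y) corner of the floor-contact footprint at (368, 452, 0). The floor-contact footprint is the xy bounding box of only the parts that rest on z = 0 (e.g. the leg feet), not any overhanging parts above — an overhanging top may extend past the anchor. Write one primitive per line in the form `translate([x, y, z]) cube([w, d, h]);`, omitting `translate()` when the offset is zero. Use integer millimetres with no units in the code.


translate([368, 452, 0]) cube([1584, 2197, 62]);


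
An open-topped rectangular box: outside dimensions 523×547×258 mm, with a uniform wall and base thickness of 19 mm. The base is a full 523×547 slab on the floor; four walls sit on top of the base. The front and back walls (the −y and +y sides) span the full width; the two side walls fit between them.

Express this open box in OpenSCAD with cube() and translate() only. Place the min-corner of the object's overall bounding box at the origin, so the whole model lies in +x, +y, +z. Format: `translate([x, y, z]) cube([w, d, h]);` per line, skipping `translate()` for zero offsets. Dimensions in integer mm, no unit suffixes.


cube([523, 547, 19]);
translate([0, 0, 19]) cube([523, 19, 239]);
translate([0, 528, 19]) cube([523, 19, 239]);
translate([0, 19, 19]) cube([19, 509, 239]);
translate([504, 19, 19]) cube([19, 509, 239]);


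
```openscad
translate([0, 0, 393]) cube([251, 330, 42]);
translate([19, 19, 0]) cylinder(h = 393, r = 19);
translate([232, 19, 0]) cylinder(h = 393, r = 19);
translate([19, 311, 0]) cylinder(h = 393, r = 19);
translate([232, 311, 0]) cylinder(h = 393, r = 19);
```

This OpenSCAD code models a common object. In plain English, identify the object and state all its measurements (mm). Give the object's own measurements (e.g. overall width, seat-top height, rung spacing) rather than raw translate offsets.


A four-legged stool. The seat is a 251×330×42 mm slab whose top surface is at z = 435 mm; four round legs, each 38 mm in diameter, run from the floor (z = 0) to the underside of the seat, each leg's axis is inset half a diameter from the nearest pair of seat edges (so the leg's bounding box is flush with the corner).


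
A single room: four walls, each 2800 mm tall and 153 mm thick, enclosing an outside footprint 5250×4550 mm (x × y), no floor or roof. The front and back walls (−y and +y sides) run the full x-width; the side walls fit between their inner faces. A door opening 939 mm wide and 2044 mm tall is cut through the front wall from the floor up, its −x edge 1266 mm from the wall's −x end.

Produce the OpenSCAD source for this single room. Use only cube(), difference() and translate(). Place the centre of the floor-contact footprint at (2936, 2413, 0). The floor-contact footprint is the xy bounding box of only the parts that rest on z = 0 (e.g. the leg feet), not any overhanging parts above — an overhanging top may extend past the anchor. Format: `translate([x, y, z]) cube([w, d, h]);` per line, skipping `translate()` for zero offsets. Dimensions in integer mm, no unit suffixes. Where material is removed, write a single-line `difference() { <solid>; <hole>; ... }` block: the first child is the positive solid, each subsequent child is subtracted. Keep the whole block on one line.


difference() { translate([311, 138, 0]) cube([5250, 153, 2800]); translate([1577, 138, 0]) cube([939, 153, 2044]); }
translate([311, 4535, 0]) cube([5250, 153, 2800]);
translate([311, 291, 0]) cube([153, 4244, 2800]);
translate([5408, 291, 0]) cube([153, 4244, 2800]);


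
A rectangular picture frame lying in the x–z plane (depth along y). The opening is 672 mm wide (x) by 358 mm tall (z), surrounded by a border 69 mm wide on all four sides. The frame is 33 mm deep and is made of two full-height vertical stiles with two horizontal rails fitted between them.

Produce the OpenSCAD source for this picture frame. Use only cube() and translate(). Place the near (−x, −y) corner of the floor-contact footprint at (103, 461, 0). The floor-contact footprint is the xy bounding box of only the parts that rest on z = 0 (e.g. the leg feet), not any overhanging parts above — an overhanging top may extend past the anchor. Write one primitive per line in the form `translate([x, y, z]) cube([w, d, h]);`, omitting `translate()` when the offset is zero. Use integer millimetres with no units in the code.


translate([103, 461, 0]) cube([69, 33, 496]);
translate([844, 461, 0]) cube([69, 33, 496]);
translate([172, 461, 0]) cube([672, 33, 69]);
translate([172, 461, 427]) cube([672, 33, 69]);


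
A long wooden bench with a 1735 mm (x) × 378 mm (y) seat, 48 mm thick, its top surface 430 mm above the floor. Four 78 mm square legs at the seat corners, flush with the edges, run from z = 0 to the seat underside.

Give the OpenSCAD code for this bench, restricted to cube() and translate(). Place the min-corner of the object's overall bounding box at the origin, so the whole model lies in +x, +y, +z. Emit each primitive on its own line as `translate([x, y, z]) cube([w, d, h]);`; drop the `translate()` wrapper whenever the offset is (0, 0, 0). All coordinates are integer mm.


translate([0, 0, 382]) cube([1735, 378, 48]);
cube([78, 78, 382]);
translate([0, 300, 0]) cube([78, 78, 382]);
translate([1657, 0, 0]) cube([78, 78, 382]);
translate([1657, 300, 0]) cube([78, 78, 382]);


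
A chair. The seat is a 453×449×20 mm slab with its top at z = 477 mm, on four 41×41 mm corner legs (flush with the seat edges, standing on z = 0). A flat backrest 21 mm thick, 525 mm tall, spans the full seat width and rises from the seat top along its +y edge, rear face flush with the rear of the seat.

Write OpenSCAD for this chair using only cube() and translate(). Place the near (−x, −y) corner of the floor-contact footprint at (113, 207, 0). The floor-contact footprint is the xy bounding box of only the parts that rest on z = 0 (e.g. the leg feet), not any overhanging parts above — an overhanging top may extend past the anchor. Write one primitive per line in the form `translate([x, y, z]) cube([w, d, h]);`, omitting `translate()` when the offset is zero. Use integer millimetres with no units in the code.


// leg_h = 477 - 20 = 457
translate([113, 207, 457]) cube([453, 449, 20]);
translate([113, 207, 0]) cube([41, 41, 457]);
translate([525, 207, 0]) cube([41, 41, 457]);
translate([113, 615, 0]) cube([41, 41, 457]);
translate([525, 615, 0]) cube([41, 41, 457]);
translate([113, 635, 477]) cube([453, 21, 525]);


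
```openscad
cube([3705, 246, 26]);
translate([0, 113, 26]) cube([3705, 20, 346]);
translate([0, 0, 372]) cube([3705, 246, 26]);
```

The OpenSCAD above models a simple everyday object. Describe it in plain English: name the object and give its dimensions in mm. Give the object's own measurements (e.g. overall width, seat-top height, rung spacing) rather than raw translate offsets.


An I-beam lying along x, 3705 mm long. Overall section height 398 mm. Two flanges 246 mm wide (y) and 26 mm thick, one on the floor and one at the top; a web 20 mm thick runs between them, centred on the flange width.


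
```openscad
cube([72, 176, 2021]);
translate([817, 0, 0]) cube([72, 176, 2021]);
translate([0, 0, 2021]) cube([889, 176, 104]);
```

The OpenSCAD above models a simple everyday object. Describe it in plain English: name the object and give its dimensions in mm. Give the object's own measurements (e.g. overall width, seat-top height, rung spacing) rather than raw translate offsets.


A door frame. The clear opening is 745 mm wide and 2021 mm high. Two 72 mm wide jambs, 176 mm deep, stand either side of the opening from the floor to the top of the opening. A 104 mm thick head sits across the top of both jambs, spanning the full outside width of the frame.


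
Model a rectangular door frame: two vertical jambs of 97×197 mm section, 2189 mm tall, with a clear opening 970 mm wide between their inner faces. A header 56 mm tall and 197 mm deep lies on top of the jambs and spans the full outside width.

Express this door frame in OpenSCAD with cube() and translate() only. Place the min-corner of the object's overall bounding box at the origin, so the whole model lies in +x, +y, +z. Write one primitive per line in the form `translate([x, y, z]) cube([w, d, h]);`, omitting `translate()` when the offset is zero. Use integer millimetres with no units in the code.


cube([97, 197, 2189]);
translate([1067, 0, 0]) cube([97, 197, 2189]);
translate([0, 0, 2189]) cube([1164, 197, 56]);
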